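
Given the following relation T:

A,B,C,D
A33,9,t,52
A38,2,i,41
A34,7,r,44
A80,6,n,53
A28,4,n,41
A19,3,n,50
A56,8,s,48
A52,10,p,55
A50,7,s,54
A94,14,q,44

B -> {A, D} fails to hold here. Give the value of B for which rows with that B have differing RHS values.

B=9: 1 row → {A,D} = (A33, 52) ✓
B=2: 1 row → {A,D} = (A38, 41) ✓
B=7: 2 rows → {A,D} takes values {(A34, 44), (A50, 54)} — violation
B=6: 1 row → {A,D} = (A80, 53) ✓
B=4: 1 row → {A,D} = (A28, 41) ✓
B=3: 1 row → {A,D} = (A19, 50) ✓
B=8: 1 row → {A,D} = (A56, 48) ✓
B=10: 1 row → {A,D} = (A52, 55) ✓
B=14: 1 row → {A,D} = (A94, 44) ✓
The only B value with inconsistent RHS is B=7.

7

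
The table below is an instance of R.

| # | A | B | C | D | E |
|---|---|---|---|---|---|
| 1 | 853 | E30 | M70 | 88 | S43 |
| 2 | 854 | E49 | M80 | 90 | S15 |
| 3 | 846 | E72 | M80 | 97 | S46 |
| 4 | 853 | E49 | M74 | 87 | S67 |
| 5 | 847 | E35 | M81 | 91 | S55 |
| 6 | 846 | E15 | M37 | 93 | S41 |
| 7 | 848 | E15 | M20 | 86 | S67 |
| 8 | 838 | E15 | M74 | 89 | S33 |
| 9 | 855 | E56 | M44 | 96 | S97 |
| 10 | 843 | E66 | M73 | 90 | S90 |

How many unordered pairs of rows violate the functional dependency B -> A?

B=E49: violating pairs (2,4) — 1 pair.
B=E15: violating pairs (6,7), (6,8), (7,8) — 3 pairs.

4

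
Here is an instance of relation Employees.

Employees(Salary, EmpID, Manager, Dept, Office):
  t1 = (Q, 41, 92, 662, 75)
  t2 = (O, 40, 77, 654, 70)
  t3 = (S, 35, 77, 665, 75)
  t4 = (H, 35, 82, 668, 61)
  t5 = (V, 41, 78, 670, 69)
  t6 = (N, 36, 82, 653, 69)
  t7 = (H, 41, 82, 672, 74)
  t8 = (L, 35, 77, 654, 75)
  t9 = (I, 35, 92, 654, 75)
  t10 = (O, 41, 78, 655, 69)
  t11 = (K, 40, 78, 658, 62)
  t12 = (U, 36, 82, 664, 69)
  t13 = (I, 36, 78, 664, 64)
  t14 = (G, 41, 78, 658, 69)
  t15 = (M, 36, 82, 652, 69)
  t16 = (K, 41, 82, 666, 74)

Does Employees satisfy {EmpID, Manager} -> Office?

(EmpID=41, Manager=92): row 1 → Office = 75 ✓
(EmpID=40, Manager=77): row 2 → Office = 70 ✓
(EmpID=35, Manager=77): rows 3, 8 → Office = 75, 75 ✓
(EmpID=35, Manager=82): row 4 → Office = 61 ✓
(EmpID=41, Manager=78): rows 5, 10, 14 → Office = 69, 69, 69 ✓
(EmpID=36, Manager=82): rows 6, 12, 15 → Office = 69, 69, 69 ✓
(EmpID=41, Manager=82): rows 7, 16 → Office = 74, 74 ✓
(EmpID=35, Manager=92): row 9 → Office = 75 ✓
(EmpID=40, Manager=78): row 11 → Office = 62 ✓
(EmpID=36, Manager=78): row 13 → Office = 64 ✓
Every {EmpID, Manager} value is associated with a single Office value, so {EmpID, Manager} -> Office holds.

Yes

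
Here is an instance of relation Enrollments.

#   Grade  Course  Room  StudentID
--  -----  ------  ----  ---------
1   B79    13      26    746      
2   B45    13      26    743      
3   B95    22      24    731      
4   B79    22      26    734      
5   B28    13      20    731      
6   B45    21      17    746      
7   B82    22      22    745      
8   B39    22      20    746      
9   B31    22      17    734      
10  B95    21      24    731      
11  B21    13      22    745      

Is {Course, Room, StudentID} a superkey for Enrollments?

All 11 rows have distinct {Course, Room, StudentID} values, so {Course, Room, StudentID} → (all attributes) holds and {Course, Room, StudentID} is a superkey.

Yes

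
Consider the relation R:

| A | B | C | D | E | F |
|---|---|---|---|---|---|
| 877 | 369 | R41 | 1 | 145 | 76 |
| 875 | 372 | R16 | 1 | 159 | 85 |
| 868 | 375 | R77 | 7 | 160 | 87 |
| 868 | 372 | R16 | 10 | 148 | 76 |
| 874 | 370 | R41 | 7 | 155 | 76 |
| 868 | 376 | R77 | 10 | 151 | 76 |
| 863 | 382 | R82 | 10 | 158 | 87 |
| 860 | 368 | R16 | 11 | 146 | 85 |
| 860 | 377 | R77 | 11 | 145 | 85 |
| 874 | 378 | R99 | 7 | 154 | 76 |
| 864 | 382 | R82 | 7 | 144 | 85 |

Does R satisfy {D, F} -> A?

Yes

(D=1, F=76): 1 row → A = 877 ✓
(D=1, F=85): 1 row → A = 875 ✓
(D=7, F=87): 1 row → A = 868 ✓
(D=10, F=76): 2 rows → A = 868, 868 ✓
(D=7, F=76): 2 rows → A = 874, 874 ✓
(D=10, F=87): 1 row → A = 863 ✓
(D=11, F=85): 2 rows → A = 860, 860 ✓
(D=7, F=85): 1 row → A = 864 ✓
Every {D, F} value is associated with a single A value, so {D, F} -> A holds.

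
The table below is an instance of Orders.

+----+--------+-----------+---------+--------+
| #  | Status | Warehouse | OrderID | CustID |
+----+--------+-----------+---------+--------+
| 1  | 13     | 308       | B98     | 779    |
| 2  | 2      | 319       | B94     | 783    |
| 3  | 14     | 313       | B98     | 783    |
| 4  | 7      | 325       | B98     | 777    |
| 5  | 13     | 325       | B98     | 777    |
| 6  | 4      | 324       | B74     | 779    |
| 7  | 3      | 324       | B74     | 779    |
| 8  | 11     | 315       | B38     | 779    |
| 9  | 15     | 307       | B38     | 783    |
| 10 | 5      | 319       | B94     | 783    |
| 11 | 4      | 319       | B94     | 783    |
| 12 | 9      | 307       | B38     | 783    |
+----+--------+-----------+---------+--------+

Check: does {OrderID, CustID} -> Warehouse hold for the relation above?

(OrderID=B98, CustID=779): row 1 → Warehouse = 308 ✓
(OrderID=B94, CustID=783): rows 2, 10, 11 → Warehouse = 319, 319, 319 ✓
(OrderID=B98, CustID=783): row 3 → Warehouse = 313 ✓
(OrderID=B98, CustID=777): rows 4, 5 → Warehouse = 325, 325 ✓
(OrderID=B74, CustID=779): rows 6, 7 → Warehouse = 324, 324 ✓
(OrderID=B38, CustID=779): row 8 → Warehouse = 315 ✓
(OrderID=B38, CustID=783): rows 9, 12 → Warehouse = 307, 307 ✓
Every {OrderID, CustID} value is associated with a single Warehouse value, so {OrderID, CustID} -> Warehouse holds.

Yes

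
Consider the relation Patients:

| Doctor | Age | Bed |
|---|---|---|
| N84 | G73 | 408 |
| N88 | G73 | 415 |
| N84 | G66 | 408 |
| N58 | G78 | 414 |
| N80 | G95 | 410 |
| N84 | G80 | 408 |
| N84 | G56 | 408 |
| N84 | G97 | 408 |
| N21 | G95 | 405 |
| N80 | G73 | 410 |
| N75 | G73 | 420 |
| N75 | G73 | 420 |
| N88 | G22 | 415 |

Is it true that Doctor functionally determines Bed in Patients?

Doctor=N84: 5 rows → Bed = 408, 408, 408, 408, 408 ✓
Doctor=N88: 2 rows → Bed = 415, 415 ✓
Doctor=N58: 1 row → Bed = 414 ✓
Doctor=N80: 2 rows → Bed = 410, 410 ✓
Doctor=N21: 1 row → Bed = 405 ✓
Doctor=N75: 2 rows → Bed = 420, 420 ✓
Every Doctor value is associated with a single Bed value, so Doctor -> Bed holds.

Yes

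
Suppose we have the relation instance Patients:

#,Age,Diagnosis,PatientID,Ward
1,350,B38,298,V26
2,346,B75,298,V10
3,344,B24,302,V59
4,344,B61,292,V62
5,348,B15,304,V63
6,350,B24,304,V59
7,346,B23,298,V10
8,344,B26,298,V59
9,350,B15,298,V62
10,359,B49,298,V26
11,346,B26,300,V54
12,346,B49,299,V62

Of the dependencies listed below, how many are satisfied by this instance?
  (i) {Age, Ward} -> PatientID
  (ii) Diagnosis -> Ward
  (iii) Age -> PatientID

0

(i) {Age, Ward} -> PatientID: (Age=344, Ward=V59): rows 3, 8 → PatientID takes values {302, 298} — violation — fails.
(ii) Diagnosis -> Ward: Diagnosis=B15: rows 5, 9 → Ward takes values {V63, V62} — violation; Diagnosis=B26: rows 8, 11 → Ward takes values {V59, V54} — violation; Diagnosis=B49: rows 10, 12 → Ward takes values {V26, V62} — violation — fails.
(iii) Age -> PatientID: Age=350: rows 1, 6, 9 → PatientID takes values {298, 304} — violation; Age=346: rows 2, 7, 11, 12 → PatientID takes values {298, 300, 299} — violation; Age=344: rows 3, 4, 8 → PatientID takes values {302, 292, 298} — violation — fails.
None of the 3 dependencies hold.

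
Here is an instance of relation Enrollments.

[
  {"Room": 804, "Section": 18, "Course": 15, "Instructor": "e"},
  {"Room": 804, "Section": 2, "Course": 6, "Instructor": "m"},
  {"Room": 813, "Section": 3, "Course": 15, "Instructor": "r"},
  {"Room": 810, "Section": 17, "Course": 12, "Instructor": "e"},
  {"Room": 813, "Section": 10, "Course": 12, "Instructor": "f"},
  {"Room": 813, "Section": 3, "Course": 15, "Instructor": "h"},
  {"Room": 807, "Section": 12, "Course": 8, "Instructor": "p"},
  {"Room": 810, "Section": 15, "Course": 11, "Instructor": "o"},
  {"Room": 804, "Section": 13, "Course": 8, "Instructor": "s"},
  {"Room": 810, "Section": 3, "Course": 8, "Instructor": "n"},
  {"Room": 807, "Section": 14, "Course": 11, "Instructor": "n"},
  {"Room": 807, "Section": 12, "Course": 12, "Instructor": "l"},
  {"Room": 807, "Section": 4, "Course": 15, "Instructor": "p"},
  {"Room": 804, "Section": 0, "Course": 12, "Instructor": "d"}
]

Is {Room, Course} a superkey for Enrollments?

No

Two distinct rows share (Room=813, Course=15), so {Room, Course} does not determine every attribute — not a superkey.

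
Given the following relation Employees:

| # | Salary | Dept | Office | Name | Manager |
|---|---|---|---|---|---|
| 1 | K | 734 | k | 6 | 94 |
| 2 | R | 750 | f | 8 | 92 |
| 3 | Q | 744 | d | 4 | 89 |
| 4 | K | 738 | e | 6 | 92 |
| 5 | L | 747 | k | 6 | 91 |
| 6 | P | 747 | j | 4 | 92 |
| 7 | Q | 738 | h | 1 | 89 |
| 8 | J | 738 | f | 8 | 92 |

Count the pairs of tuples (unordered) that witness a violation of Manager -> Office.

Manager=92: violating pairs (2,4), (2,6), (4,6), (4,8), (6,8) — 5 pairs.
Manager=89: violating pairs (3,7) — 1 pair.

6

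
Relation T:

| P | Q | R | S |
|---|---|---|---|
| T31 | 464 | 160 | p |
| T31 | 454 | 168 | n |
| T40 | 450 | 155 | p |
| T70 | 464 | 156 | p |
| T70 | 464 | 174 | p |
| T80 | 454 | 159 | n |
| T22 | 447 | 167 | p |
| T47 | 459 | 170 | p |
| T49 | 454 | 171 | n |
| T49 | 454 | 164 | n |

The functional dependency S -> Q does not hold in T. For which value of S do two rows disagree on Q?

p

S=p: 6 rows → Q takes values {464, 450, 447, 459} — violation
S=n: 4 rows → Q = 454, 454, 454, 454 ✓
The only S value with inconsistent Q is S=p.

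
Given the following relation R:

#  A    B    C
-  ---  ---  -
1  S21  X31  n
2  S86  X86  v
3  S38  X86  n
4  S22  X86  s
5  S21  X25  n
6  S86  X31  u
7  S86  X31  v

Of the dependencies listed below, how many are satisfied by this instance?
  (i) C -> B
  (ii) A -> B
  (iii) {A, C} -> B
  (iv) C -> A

0

(i) C -> B: C=n: rows 1, 3, 5 → B takes values {X31, X86, X25} — violation; C=v: rows 2, 7 → B takes values {X86, X31} — violation — fails.
(ii) A -> B: A=S21: rows 1, 5 → B takes values {X31, X25} — violation; A=S86: rows 2, 6, 7 → B takes values {X86, X31} — violation — fails.
(iii) {A, C} -> B: (A=S21, C=n): rows 1, 5 → B takes values {X31, X25} — violation; (A=S86, C=v): rows 2, 7 → B takes values {X86, X31} — violation — fails.
(iv) C -> A: C=n: rows 1, 3, 5 → A takes values {S21, S38} — violation — fails.
None of the 4 dependencies hold.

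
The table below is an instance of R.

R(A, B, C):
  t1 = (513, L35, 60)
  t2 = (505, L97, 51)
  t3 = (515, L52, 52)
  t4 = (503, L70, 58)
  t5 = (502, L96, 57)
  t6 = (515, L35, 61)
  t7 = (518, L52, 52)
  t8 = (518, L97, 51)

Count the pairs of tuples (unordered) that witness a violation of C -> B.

C=51: all 2 rows agree on B — 0 pairs.
C=52: all 2 rows agree on B — 0 pairs.

0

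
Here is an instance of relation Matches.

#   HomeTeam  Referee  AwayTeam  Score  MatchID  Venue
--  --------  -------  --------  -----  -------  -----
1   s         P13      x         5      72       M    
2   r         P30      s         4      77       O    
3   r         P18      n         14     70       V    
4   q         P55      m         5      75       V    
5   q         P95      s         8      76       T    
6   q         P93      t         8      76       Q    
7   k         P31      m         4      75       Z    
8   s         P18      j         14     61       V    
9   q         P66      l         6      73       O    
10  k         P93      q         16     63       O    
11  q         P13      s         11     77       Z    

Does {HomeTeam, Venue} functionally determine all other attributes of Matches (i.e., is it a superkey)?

Yes

All 11 rows have distinct {HomeTeam, Venue} values, so {HomeTeam, Venue} → (all attributes) holds and {HomeTeam, Venue} is a superkey.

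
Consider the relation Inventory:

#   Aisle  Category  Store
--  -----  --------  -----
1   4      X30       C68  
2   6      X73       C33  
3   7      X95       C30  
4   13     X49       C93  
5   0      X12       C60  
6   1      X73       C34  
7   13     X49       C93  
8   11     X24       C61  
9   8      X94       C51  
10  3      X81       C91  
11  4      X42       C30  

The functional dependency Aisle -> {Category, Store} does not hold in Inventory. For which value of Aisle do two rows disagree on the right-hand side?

4

Aisle=4: rows 1, 11 → {Category,Store} takes values {(X30, C68), (X42, C30)} — violation
Aisle=6: row 2 → {Category,Store} = (X73, C33) ✓
Aisle=7: row 3 → {Category,Store} = (X95, C30) ✓
Aisle=13: rows 4, 7 → {Category,Store} = (X49, C93), (X49, C93) ✓
Aisle=0: row 5 → {Category,Store} = (X12, C60) ✓
Aisle=1: row 6 → {Category,Store} = (X73, C34) ✓
Aisle=11: row 8 → {Category,Store} = (X24, C61) ✓
Aisle=8: row 9 → {Category,Store} = (X94, C51) ✓
Aisle=3: row 10 → {Category,Store} = (X81, C91) ✓
The only Aisle value with inconsistent RHS is Aisle=4.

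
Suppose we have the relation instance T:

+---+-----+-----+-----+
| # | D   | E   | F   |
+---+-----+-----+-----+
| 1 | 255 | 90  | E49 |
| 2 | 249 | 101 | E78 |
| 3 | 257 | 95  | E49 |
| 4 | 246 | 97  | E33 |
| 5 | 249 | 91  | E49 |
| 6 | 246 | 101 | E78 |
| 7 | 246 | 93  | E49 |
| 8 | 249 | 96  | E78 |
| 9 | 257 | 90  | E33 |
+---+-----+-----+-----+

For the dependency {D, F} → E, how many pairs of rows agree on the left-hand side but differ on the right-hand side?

(D=249, F=E78): violating pairs (2,8) — 1 pair.

1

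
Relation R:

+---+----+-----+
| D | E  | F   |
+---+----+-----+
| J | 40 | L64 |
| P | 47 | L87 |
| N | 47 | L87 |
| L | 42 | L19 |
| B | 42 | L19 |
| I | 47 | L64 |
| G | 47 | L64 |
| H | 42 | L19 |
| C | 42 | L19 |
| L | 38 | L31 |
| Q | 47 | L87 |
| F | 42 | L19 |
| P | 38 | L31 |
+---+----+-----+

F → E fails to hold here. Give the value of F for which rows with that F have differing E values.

F=L64: 3 rows → E takes values {40, 47} — violation
F=L87: 3 rows → E = 47, 47, 47 ✓
F=L19: 5 rows → E = 42, 42, 42, 42, 42 ✓
F=L31: 2 rows → E = 38, 38 ✓
The only F value with inconsistent E is F=L64.

L64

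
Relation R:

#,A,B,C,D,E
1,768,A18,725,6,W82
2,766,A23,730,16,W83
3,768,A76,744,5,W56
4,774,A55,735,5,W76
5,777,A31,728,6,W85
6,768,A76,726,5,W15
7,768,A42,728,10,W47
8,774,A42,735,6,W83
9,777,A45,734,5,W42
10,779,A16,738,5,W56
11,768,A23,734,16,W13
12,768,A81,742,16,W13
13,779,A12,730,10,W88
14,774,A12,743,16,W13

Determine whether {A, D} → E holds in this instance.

No

(A=768, D=6): row 1 → E = W82 ✓
(A=766, D=16): row 2 → E = W83 ✓
(A=768, D=5): rows 3, 6 → E takes values {W56, W15} — violation
(A=774, D=5): row 4 → E = W76 ✓
(A=777, D=6): row 5 → E = W85 ✓
(A=768, D=10): row 7 → E = W47 ✓
(A=774, D=6): row 8 → E = W83 ✓
(A=777, D=5): row 9 → E = W42 ✓
(A=779, D=5): row 10 → E = W56 ✓
(A=768, D=16): rows 11, 12 → E = W13, W13 ✓
(A=779, D=10): row 13 → E = W88 ✓
(A=774, D=16): row 14 → E = W13 ✓
Two rows agree on {A, D} but differ on E, so {A, D} → E does not hold.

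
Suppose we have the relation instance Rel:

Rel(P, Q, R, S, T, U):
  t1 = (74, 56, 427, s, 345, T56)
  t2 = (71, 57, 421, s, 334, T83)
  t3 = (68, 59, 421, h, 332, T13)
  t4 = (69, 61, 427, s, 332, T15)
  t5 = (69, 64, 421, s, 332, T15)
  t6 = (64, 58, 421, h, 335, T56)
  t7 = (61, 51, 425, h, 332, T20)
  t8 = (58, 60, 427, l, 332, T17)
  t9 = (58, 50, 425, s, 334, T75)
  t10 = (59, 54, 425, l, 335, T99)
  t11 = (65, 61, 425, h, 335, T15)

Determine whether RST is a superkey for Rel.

All 11 rows have distinct RST values, so RST → (all attributes) holds and RST is a superkey.

Yes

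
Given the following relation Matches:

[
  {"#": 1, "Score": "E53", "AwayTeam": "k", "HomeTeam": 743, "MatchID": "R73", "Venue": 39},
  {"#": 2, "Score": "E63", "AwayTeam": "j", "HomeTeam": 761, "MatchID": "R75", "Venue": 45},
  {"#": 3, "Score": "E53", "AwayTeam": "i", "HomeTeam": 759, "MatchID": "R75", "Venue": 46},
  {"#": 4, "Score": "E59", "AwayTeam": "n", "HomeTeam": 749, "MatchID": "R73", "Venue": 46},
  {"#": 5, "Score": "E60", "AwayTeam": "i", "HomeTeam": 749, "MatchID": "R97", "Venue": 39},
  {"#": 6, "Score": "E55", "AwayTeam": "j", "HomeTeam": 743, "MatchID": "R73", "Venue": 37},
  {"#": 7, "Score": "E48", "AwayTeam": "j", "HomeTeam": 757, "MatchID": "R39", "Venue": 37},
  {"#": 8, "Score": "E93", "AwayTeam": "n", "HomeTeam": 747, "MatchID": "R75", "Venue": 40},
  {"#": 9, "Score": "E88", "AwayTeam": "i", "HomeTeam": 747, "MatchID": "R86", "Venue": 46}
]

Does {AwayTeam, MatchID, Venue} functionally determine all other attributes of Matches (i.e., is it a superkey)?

All 9 rows have distinct {AwayTeam, MatchID, Venue} values, so {AwayTeam, MatchID, Venue} → (all attributes) holds and {AwayTeam, MatchID, Venue} is a superkey.

Yes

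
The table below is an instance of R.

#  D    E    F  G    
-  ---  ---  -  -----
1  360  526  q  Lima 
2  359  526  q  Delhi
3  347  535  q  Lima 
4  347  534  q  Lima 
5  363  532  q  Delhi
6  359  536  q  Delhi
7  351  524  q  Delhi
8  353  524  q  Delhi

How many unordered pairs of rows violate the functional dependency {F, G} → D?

(F=q, G=Lima): violating pairs (1,3), (1,4) — 2 pairs.
(F=q, G=Delhi): violating pairs (2,5), (2,7), (2,8), (5,6), (5,7), (5,8), (6,7), (6,8), (7,8) — 9 pairs.

11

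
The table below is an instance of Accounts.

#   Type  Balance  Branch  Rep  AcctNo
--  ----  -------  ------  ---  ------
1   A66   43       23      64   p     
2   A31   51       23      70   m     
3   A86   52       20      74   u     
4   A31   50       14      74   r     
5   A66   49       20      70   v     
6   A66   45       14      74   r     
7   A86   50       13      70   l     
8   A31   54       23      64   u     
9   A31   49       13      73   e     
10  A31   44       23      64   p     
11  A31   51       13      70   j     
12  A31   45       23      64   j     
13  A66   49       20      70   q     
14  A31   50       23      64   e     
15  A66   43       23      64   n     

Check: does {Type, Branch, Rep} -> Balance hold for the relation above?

No

(Type=A66, Branch=23, Rep=64): rows 1, 15 → Balance = 43, 43 ✓
(Type=A31, Branch=23, Rep=70): row 2 → Balance = 51 ✓
(Type=A86, Branch=20, Rep=74): row 3 → Balance = 52 ✓
(Type=A31, Branch=14, Rep=74): row 4 → Balance = 50 ✓
(Type=A66, Branch=20, Rep=70): rows 5, 13 → Balance = 49, 49 ✓
(Type=A66, Branch=14, Rep=74): row 6 → Balance = 45 ✓
(Type=A86, Branch=13, Rep=70): row 7 → Balance = 50 ✓
(Type=A31, Branch=23, Rep=64): rows 8, 10, 12, 14 → Balance takes values {54, 44, 45, 50} — violation
(Type=A31, Branch=13, Rep=73): row 9 → Balance = 49 ✓
(Type=A31, Branch=13, Rep=70): row 11 → Balance = 51 ✓
Two rows agree on {Type, Branch, Rep} but differ on Balance, so {Type, Branch, Rep} -> Balance does not hold.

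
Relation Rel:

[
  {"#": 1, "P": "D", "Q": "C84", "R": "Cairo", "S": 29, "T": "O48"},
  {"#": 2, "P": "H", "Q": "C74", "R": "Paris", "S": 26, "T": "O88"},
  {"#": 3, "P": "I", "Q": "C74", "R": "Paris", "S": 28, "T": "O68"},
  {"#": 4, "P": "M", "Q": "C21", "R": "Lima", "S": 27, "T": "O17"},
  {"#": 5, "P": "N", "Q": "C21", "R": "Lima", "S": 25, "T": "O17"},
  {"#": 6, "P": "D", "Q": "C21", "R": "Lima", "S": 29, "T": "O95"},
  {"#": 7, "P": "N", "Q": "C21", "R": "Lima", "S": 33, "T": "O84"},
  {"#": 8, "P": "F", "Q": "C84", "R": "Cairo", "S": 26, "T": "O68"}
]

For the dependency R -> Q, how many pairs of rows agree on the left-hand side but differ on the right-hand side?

R=Cairo: all 2 rows agree on Q — 0 pairs.
R=Paris: all 2 rows agree on Q — 0 pairs.
R=Lima: all 4 rows agree on Q — 0 pairs.

0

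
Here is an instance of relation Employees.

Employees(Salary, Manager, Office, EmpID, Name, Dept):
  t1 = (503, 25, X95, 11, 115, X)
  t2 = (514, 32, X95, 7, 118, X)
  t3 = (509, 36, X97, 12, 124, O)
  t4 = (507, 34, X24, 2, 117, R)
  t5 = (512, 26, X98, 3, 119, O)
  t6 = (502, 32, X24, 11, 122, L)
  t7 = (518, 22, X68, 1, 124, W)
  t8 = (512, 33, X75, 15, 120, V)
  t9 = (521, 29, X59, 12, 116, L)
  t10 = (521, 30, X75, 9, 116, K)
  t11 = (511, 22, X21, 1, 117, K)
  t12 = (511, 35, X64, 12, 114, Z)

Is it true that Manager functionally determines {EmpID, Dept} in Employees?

Manager=25: row 1 → {EmpID,Dept} = (11, X) ✓
Manager=32: rows 2, 6 → {EmpID,Dept} takes values {(7, X), (11, L)} — violation
Manager=36: row 3 → {EmpID,Dept} = (12, O) ✓
Manager=34: row 4 → {EmpID,Dept} = (2, R) ✓
Manager=26: row 5 → {EmpID,Dept} = (3, O) ✓
Manager=22: rows 7, 11 → {EmpID,Dept} takes values {(1, W), (1, K)} — violation
Manager=33: row 8 → {EmpID,Dept} = (15, V) ✓
Manager=29: row 9 → {EmpID,Dept} = (12, L) ✓
Manager=30: row 10 → {EmpID,Dept} = (9, K) ✓
Manager=35: row 12 → {EmpID,Dept} = (12, Z) ✓
Two rows agree on Manager but differ on {EmpID, Dept}, so Manager → {EmpID, Dept} does not hold.

No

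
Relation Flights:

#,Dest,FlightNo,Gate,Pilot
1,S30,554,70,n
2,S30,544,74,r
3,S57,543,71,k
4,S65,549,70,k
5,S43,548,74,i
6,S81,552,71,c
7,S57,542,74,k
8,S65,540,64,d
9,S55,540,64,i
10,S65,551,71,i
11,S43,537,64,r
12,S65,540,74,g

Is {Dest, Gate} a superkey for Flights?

All 12 rows have distinct {Dest, Gate} values, so {Dest, Gate} → (all attributes) holds and {Dest, Gate} is a superkey.

Yes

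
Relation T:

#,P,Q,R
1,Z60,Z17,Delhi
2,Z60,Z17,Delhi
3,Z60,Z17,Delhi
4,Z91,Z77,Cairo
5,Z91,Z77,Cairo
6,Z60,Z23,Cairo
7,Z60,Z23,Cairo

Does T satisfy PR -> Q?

(P=Z60, R=Delhi): rows 1, 2, 3 → Q = Z17, Z17, Z17 ✓
(P=Z91, R=Cairo): rows 4, 5 → Q = Z77, Z77 ✓
(P=Z60, R=Cairo): rows 6, 7 → Q = Z23, Z23 ✓
Every PR value is associated with a single Q value, so PR -> Q holds.

Yes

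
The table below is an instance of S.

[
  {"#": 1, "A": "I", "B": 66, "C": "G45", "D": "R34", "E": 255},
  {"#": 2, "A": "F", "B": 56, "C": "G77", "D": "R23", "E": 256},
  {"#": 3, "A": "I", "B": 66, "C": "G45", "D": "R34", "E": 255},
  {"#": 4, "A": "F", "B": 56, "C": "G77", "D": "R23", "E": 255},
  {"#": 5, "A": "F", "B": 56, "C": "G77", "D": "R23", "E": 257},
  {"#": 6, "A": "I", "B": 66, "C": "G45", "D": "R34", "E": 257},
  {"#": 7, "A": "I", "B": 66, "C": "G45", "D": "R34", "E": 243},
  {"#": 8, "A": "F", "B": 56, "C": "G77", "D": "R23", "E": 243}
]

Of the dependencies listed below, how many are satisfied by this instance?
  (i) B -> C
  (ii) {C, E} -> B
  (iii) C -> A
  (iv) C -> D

(i) B -> C: every LHS value maps to a single RHS value — holds.
(ii) {C, E} -> B: every LHS value maps to a single RHS value — holds.
(iii) C -> A: every LHS value maps to a single RHS value — holds.
(iv) C -> D: every LHS value maps to a single RHS value — holds.
4 of the 4 dependencies hold.

4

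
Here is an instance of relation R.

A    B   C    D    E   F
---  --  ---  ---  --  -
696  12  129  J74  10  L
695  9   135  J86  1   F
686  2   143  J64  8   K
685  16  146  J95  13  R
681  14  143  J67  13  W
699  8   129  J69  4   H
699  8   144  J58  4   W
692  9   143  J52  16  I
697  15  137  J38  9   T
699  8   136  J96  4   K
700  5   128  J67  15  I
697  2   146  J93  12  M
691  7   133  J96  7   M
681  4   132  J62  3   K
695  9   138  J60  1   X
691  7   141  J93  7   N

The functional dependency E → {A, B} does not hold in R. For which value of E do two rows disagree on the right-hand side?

E=10: 1 row → {A,B} = (696, 12) ✓
E=1: 2 rows → {A,B} = (695, 9), (695, 9) ✓
E=8: 1 row → {A,B} = (686, 2) ✓
E=13: 2 rows → {A,B} takes values {(685, 16), (681, 14)} — violation
E=4: 3 rows → {A,B} = (699, 8), (699, 8), (699, 8) ✓
E=16: 1 row → {A,B} = (692, 9) ✓
E=9: 1 row → {A,B} = (697, 15) ✓
E=15: 1 row → {A,B} = (700, 5) ✓
E=12: 1 row → {A,B} = (697, 2) ✓
E=7: 2 rows → {A,B} = (691, 7), (691, 7) ✓
E=3: 1 row → {A,B} = (681, 4) ✓
The only E value with inconsistent RHS is E=13.

13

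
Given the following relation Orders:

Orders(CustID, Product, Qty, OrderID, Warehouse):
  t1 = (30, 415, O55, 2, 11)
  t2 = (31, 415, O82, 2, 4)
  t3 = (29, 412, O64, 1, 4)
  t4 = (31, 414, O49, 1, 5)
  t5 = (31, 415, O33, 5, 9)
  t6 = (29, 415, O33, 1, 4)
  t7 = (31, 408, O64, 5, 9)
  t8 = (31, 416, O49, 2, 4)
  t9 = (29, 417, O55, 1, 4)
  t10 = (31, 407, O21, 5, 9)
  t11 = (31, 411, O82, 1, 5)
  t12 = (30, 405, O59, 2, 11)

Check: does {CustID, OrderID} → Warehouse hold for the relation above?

(CustID=30, OrderID=2): rows 1, 12 → Warehouse = 11, 11 ✓
(CustID=31, OrderID=2): rows 2, 8 → Warehouse = 4, 4 ✓
(CustID=29, OrderID=1): rows 3, 6, 9 → Warehouse = 4, 4, 4 ✓
(CustID=31, OrderID=1): rows 4, 11 → Warehouse = 5, 5 ✓
(CustID=31, OrderID=5): rows 5, 7, 10 → Warehouse = 9, 9, 9 ✓
Every {CustID, OrderID} value is associated with a single Warehouse value, so {CustID, OrderID} → Warehouse holds.

Yes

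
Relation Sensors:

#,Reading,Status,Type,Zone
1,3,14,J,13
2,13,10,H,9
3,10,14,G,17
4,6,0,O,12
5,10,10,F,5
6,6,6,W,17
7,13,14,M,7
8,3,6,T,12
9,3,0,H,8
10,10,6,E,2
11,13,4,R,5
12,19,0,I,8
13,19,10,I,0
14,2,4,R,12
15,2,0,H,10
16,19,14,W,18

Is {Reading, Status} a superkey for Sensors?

Yes

All 16 rows have distinct {Reading, Status} values, so {Reading, Status} → (all attributes) holds and {Reading, Status} is a superkey.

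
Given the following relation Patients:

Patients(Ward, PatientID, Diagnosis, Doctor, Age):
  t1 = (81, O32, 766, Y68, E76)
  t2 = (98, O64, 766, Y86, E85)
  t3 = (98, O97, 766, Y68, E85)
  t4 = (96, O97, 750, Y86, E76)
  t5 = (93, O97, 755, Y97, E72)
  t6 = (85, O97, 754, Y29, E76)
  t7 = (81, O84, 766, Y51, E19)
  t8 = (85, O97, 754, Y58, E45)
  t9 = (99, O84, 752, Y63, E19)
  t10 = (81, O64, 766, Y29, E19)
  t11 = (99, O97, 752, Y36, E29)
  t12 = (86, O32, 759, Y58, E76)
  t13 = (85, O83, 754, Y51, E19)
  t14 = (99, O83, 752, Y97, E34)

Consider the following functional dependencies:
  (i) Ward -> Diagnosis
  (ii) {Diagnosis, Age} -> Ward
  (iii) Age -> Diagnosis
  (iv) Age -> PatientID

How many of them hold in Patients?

(i) Ward -> Diagnosis: every LHS value maps to a single RHS value — holds.
(ii) {Diagnosis, Age} -> Ward: every LHS value maps to a single RHS value — holds.
(iii) Age -> Diagnosis: Age=E76: rows 1, 4, 6, 12 → Diagnosis takes values {766, 750, 754, 759} — violation; Age=E19: rows 7, 9, 10, 13 → Diagnosis takes values {766, 752, 754} — violation — fails.
(iv) Age -> PatientID: Age=E76: rows 1, 4, 6, 12 → PatientID takes values {O32, O97} — violation; Age=E85: rows 2, 3 → PatientID takes values {O64, O97} — violation; Age=E19: rows 7, 9, 10, 13 → PatientID takes values {O84, O64, O83} — violation — fails.
2 of the 4 dependencies hold.

2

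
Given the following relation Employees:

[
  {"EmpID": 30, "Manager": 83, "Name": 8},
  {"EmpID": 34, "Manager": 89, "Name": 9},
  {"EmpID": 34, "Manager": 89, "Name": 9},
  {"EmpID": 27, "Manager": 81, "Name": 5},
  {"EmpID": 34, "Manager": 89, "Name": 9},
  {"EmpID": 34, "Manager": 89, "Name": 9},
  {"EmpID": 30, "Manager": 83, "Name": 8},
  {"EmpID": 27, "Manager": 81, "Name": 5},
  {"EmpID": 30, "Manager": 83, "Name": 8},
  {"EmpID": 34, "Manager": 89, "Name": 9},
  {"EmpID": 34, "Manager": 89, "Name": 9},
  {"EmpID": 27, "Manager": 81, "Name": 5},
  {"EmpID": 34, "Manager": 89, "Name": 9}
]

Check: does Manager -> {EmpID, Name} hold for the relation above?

Manager=83: 3 rows → {EmpID,Name} = (30, 8), (30, 8), (30, 8) ✓
Manager=89: 7 rows → {EmpID,Name} = (34, 9), (34, 9), (34, 9), (34, 9), (34, 9), (34, 9), (34, 9) ✓
Manager=81: 3 rows → {EmpID,Name} = (27, 5), (27, 5), (27, 5) ✓
Every Manager value is associated with a single {EmpID, Name} value, so Manager -> {EmpID, Name} holds.

Yes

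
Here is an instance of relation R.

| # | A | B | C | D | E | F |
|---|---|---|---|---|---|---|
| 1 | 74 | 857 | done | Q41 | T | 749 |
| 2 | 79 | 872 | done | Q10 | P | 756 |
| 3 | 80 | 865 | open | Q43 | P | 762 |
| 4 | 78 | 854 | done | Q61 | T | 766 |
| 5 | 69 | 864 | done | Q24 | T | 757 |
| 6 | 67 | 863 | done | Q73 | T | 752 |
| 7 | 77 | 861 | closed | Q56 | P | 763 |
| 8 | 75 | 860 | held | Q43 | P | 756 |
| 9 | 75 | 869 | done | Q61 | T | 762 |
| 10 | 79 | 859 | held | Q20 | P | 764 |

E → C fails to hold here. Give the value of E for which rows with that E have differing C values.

P

E=T: rows 1, 4, 5, 6, 9 → C = done, done, done, done, done ✓
E=P: rows 2, 3, 7, 8, 10 → C takes values {done, open, closed, held} — violation
The only E value with inconsistent C is E=P.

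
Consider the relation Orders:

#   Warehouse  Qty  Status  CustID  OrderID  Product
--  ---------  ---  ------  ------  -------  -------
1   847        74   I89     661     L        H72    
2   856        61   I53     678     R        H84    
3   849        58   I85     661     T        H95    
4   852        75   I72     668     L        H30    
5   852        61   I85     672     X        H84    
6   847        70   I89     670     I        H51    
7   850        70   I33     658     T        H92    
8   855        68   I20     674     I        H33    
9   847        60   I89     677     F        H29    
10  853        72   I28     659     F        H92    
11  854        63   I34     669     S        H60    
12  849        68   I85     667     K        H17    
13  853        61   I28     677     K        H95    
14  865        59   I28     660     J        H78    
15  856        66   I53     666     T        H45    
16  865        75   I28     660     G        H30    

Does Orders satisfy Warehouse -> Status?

No

Warehouse=847: rows 1, 6, 9 → Status = I89, I89, I89 ✓
Warehouse=856: rows 2, 15 → Status = I53, I53 ✓
Warehouse=849: rows 3, 12 → Status = I85, I85 ✓
Warehouse=852: rows 4, 5 → Status takes values {I72, I85} — violation
Warehouse=850: row 7 → Status = I33 ✓
Warehouse=855: row 8 → Status = I20 ✓
Warehouse=853: rows 10, 13 → Status = I28, I28 ✓
Warehouse=854: row 11 → Status = I34 ✓
Warehouse=865: rows 14, 16 → Status = I28, I28 ✓
Two rows agree on Warehouse but differ on Status, so Warehouse -> Status does not hold.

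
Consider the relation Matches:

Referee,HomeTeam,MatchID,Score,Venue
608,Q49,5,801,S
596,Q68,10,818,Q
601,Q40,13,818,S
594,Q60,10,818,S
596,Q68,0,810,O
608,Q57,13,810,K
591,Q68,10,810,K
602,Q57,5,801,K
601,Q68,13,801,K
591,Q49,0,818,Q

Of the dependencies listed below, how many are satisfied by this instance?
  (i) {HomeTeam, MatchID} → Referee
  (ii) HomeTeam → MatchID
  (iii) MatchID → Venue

(i) {HomeTeam, MatchID} → Referee: (HomeTeam=Q68, MatchID=10): 2 rows → Referee takes values {596, 591} — violation — fails.
(ii) HomeTeam → MatchID: HomeTeam=Q49: 2 rows → MatchID takes values {5, 0} — violation; HomeTeam=Q68: 4 rows → MatchID takes values {10, 0, 13} — violation; HomeTeam=Q57: 2 rows → MatchID takes values {13, 5} — violation — fails.
(iii) MatchID → Venue: MatchID=5: 2 rows → Venue takes values {S, K} — violation; MatchID=10: 3 rows → Venue takes values {Q, S, K} — violation; MatchID=13: 3 rows → Venue takes values {S, K} — violation; MatchID=0: 2 rows → Venue takes values {O, Q} — violation — fails.
None of the 3 dependencies hold.

0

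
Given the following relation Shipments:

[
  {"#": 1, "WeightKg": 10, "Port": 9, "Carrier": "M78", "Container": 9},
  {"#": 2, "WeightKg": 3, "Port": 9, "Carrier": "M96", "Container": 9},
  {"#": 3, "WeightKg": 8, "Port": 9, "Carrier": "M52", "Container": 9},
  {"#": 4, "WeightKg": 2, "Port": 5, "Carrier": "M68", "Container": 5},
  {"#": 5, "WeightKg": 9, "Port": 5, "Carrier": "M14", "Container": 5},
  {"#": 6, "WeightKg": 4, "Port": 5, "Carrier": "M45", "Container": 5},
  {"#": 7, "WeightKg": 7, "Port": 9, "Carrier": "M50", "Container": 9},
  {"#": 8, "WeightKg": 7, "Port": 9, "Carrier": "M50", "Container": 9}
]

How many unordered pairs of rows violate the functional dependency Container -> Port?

Container=9: all 5 rows agree on Port — 0 pairs.
Container=5: all 3 rows agree on Port — 0 pairs.

0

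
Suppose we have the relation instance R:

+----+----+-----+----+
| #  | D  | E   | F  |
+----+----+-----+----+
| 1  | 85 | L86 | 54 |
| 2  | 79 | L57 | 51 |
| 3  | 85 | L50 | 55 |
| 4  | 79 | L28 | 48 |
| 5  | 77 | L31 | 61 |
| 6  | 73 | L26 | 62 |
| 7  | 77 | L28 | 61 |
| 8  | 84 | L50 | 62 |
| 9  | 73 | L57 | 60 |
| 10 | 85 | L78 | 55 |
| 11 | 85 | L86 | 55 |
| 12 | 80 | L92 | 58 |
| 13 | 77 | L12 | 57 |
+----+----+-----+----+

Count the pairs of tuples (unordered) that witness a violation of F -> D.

1

F=55: all 3 rows agree on D — 0 pairs.
F=61: all 2 rows agree on D — 0 pairs.
F=62: violating pairs (6,8) — 1 pair.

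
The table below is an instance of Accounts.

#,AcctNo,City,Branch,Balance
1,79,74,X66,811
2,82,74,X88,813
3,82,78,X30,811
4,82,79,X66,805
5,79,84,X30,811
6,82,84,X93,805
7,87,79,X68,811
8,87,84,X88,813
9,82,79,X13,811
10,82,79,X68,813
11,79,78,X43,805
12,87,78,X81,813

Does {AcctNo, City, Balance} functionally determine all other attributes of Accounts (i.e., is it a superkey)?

Yes

All 12 rows have distinct {AcctNo, City, Balance} values, so {AcctNo, City, Balance} → (all attributes) holds and {AcctNo, City, Balance} is a superkey.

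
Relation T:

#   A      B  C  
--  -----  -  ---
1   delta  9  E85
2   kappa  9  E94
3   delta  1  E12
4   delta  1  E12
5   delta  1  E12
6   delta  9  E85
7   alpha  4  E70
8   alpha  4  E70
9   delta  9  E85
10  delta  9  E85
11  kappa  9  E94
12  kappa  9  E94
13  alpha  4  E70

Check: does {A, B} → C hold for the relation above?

Yes

(A=delta, B=9): rows 1, 6, 9, 10 → C = E85, E85, E85, E85 ✓
(A=kappa, B=9): rows 2, 11, 12 → C = E94, E94, E94 ✓
(A=delta, B=1): rows 3, 4, 5 → C = E12, E12, E12 ✓
(A=alpha, B=4): rows 7, 8, 13 → C = E70, E70, E70 ✓
Every {A, B} value is associated with a single C value, so {A, B} → C holds.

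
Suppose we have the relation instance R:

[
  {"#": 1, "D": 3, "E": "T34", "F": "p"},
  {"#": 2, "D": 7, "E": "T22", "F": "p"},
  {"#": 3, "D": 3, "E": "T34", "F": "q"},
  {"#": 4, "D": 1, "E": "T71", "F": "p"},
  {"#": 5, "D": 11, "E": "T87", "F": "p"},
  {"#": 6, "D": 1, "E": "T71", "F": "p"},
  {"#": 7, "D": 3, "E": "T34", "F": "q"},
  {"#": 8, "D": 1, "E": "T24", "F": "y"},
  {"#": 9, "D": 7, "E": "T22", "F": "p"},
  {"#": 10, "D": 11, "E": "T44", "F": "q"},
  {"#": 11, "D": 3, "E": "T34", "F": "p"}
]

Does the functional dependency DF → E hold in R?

Yes

(D=3, F=p): rows 1, 11 → E = T34, T34 ✓
(D=7, F=p): rows 2, 9 → E = T22, T22 ✓
(D=3, F=q): rows 3, 7 → E = T34, T34 ✓
(D=1, F=p): rows 4, 6 → E = T71, T71 ✓
(D=11, F=p): row 5 → E = T87 ✓
(D=1, F=y): row 8 → E = T24 ✓
(D=11, F=q): row 10 → E = T44 ✓
Every DF value is associated with a single E value, so DF → E holds.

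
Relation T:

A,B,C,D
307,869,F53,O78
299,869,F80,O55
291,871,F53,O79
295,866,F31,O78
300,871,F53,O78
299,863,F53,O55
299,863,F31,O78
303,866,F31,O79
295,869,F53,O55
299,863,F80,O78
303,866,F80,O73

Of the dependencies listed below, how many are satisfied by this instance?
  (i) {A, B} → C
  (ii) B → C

(i) {A, B} → C: (A=299, B=863): 3 rows → C takes values {F53, F31, F80} — violation; (A=303, B=866): 2 rows → C takes values {F31, F80} — violation — fails.
(ii) B → C: B=869: 3 rows → C takes values {F53, F80} — violation; B=866: 3 rows → C takes values {F31, F80} — violation; B=863: 3 rows → C takes values {F53, F31, F80} — violation — fails.
None of the 2 dependencies hold.

0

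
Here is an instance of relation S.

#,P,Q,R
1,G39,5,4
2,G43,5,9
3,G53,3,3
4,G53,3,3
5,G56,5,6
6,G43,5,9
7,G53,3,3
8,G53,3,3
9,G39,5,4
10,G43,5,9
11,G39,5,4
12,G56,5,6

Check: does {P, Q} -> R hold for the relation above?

(P=G39, Q=5): rows 1, 9, 11 → R = 4, 4, 4 ✓
(P=G43, Q=5): rows 2, 6, 10 → R = 9, 9, 9 ✓
(P=G53, Q=3): rows 3, 4, 7, 8 → R = 3, 3, 3, 3 ✓
(P=G56, Q=5): rows 5, 12 → R = 6, 6 ✓
Every {P, Q} value is associated with a single R value, so {P, Q} -> R holds.

Yes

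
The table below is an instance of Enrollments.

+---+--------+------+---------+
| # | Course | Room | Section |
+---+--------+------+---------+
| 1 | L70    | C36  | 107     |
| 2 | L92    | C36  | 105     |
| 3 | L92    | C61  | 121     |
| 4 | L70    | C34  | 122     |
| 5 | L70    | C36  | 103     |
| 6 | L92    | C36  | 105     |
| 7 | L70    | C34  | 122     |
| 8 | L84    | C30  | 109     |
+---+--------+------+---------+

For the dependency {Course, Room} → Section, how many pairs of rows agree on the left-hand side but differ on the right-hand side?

1

(Course=L70, Room=C36): violating pairs (1,5) — 1 pair.
(Course=L92, Room=C36): all 2 rows agree on Section — 0 pairs.
(Course=L70, Room=C34): all 2 rows agree on Section — 0 pairs.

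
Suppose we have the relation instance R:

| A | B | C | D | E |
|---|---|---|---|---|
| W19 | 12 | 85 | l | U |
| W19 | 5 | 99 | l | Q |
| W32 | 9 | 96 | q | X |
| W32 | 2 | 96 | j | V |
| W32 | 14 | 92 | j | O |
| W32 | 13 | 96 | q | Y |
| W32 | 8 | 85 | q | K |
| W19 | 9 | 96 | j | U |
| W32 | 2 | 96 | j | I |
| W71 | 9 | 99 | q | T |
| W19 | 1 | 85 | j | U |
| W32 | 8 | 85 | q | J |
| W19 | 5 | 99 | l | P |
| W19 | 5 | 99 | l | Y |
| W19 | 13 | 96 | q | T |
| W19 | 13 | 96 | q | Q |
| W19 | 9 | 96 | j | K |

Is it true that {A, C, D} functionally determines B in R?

(A=W19, C=85, D=l): 1 row → B = 12 ✓
(A=W19, C=99, D=l): 3 rows → B = 5, 5, 5 ✓
(A=W32, C=96, D=q): 2 rows → B takes values {9, 13} — violation
(A=W32, C=96, D=j): 2 rows → B = 2, 2 ✓
(A=W32, C=92, D=j): 1 row → B = 14 ✓
(A=W32, C=85, D=q): 2 rows → B = 8, 8 ✓
(A=W19, C=96, D=j): 2 rows → B = 9, 9 ✓
(A=W71, C=99, D=q): 1 row → B = 9 ✓
(A=W19, C=85, D=j): 1 row → B = 1 ✓
(A=W19, C=96, D=q): 2 rows → B = 13, 13 ✓
Two rows agree on {A, C, D} but differ on B, so {A, C, D} → B does not hold.

No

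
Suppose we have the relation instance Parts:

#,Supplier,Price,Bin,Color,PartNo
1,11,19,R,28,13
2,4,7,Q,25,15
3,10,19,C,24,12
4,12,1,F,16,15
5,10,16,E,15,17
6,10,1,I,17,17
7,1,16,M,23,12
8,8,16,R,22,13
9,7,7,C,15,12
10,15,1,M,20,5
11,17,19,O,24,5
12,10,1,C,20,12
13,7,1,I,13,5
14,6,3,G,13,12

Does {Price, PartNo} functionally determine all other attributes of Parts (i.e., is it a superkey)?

Rows 10 and 13 have the same {Price, PartNo} value (Price=1, PartNo=5) but are distinct tuples, so {Price, PartNo} does not determine every attribute — not a superkey.

No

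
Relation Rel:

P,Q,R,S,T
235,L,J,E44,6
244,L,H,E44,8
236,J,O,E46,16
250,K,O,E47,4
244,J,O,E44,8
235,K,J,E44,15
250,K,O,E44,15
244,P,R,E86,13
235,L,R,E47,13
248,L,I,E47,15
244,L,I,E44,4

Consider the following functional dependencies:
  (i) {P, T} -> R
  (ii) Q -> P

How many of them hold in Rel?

(i) {P, T} -> R: (P=244, T=8): 2 rows → R takes values {H, O} — violation — fails.
(ii) Q -> P: Q=L: 5 rows → P takes values {235, 244, 248} — violation; Q=J: 2 rows → P takes values {236, 244} — violation; Q=K: 3 rows → P takes values {250, 235} — violation — fails.
None of the 2 dependencies hold.

0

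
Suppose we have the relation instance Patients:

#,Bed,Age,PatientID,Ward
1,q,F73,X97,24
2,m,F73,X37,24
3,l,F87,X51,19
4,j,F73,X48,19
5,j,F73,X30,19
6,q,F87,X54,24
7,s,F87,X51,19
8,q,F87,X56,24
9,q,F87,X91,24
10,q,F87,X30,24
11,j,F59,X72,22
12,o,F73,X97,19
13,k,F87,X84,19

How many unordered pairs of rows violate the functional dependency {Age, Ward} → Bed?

(Age=F73, Ward=24): violating pairs (1,2) — 1 pair.
(Age=F87, Ward=19): violating pairs (3,7), (3,13), (7,13) — 3 pairs.
(Age=F73, Ward=19): violating pairs (4,12), (5,12) — 2 pairs.
(Age=F87, Ward=24): all 4 rows agree on Bed — 0 pairs.

6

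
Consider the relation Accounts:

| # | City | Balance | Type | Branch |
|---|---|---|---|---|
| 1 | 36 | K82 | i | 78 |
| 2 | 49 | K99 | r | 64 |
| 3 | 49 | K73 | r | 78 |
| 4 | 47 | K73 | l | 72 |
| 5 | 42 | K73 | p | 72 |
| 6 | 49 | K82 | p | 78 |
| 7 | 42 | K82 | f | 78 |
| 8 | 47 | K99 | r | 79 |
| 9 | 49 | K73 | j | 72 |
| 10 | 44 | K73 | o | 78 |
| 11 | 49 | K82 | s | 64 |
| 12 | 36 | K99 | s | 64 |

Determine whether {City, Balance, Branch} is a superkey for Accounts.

All 12 rows have distinct {City, Balance, Branch} values, so {City, Balance, Branch} → (all attributes) holds and {City, Balance, Branch} is a superkey.

Yes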